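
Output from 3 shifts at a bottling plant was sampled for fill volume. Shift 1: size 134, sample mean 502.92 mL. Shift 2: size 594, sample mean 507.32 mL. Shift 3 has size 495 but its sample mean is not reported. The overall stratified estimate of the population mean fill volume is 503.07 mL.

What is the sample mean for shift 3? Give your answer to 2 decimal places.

498.01

Σ Nₕx̄ₕ = N·μ, so 495·x̄_3 = 1223·503.07 − (134·502.92 + 594·507.32).
= 615254.61 − 368739.36 = 246515.25.
x̄_3 = 246515.25 / 495 = 498.0106... → 498.01.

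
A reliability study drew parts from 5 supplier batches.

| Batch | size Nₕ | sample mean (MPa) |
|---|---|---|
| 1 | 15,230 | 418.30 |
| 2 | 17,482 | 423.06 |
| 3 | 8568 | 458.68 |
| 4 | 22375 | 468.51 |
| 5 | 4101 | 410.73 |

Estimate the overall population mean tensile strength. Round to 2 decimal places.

N = 67756; weights Wₕ = Nₕ/N = (0.2248, 0.2580, 0.1265, 0.3302, 0.0605).
x̄_st = Σ Wₕ·x̄ₕ = 0.2248·418.30 + 0.2580·423.06 + 0.1265·458.68 + 0.3302·468.51 + 0.0605·410.73 ≈ 440.7570...
→ 440.76.

440.76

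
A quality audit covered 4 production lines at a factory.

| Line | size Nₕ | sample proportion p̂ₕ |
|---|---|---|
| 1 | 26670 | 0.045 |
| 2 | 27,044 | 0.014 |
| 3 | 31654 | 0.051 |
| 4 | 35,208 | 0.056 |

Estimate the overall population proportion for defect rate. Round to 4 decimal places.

0.0428

Wₕ = Nₕ/N with N = 120576: 0.2212, 0.2243, 0.2625, 0.2920.
p̂_st = 0.2212·0.045 + 0.2243·0.014 + 0.2625·0.051 + 0.2920·0.056 ≈ 0.042834... → 0.0428.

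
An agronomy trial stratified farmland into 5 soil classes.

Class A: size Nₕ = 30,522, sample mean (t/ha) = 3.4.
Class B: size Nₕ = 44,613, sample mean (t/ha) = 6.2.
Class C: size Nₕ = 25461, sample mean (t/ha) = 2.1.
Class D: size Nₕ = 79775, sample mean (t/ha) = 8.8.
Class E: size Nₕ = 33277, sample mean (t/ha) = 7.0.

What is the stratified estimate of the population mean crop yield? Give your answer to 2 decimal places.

N = 30522 + 44613 + 25461 + 79775 + 33277 = 213648.
Weight each subgroup mean by Nₕ/N and sum.
Σ Nₕx̄ₕ = 30522·3.4 + 44613·6.2 + 25461·2.1 + 79775·8.8 + 33277·7.0 = 103774.8 + 276600.6 + 53468.1 + 702020 + 232939 = 1368802.5.
Divide by N: 1368802.5 / 213648 = 6.4068... → 6.41.

6.41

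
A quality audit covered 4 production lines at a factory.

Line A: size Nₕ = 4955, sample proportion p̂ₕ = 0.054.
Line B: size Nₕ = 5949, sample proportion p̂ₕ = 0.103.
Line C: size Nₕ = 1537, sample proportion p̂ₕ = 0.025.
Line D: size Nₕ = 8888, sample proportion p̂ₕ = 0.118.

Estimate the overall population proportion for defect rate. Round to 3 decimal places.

0.092

Wₕ = Nₕ/N with N = 21329: 0.2323, 0.2789, 0.0721, 0.4167.
p̂_st = 0.2323·0.054 + 0.2789·0.103 + 0.0721·0.025 + 0.4167·0.118 ≈ 0.09225... → 0.092.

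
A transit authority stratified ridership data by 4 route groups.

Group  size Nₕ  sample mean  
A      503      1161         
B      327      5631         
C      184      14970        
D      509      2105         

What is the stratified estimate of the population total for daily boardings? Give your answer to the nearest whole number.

6251245

A: 503·1161 = 583983
B: 327·5631 = 1841337
C: 184·14970 = 2754480
D: 509·2105 = 1071445
τ̂ = Σ Nₕx̄ₕ = 6251245.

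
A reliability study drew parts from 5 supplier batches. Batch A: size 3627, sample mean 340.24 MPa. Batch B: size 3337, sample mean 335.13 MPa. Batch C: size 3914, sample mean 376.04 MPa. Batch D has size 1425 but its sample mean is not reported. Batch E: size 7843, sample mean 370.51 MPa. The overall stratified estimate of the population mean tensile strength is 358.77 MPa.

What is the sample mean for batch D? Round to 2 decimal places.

Σ Nₕx̄ₕ = N·μ, so 1425·x̄_D = 20146·358.77 − (3627·340.24 + 3337·335.13 + 3914·376.04 + 7843·370.51).
= 7227780.42 − 6730109.78 = 497670.64.
x̄_D = 497670.64 / 1425 = 349.2426... → 349.24.

349.24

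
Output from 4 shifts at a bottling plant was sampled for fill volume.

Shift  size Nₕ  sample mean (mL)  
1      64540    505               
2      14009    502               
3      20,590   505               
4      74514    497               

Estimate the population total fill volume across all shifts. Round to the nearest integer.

87056626

1: 64540·505 = 32592700
2: 14009·502 = 7032518
3: 20590·505 = 10397950
4: 74514·497 = 37033458
τ̂ = Σ Nₕx̄ₕ = 87056626.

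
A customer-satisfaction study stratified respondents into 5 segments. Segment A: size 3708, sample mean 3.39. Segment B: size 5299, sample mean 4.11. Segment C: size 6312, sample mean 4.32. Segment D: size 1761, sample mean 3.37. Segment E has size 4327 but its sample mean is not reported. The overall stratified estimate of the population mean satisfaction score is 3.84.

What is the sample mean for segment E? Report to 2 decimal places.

N = 3708 + 5299 + 6312 + 1761 + 4327 = 21407.
Overall total = μ·N = 3.84·21407 = 82202.88.
Subtract the known strata: 3708·3.39 + 5299·4.11 + 6312·4.32 + 1761·3.37 = 67551.42.
Remaining total for segment E: 82202.88 − 67551.42 = 14651.46.
Divide by its size: 14651.46 / 4327 = 3.3861... → 3.39.

3.39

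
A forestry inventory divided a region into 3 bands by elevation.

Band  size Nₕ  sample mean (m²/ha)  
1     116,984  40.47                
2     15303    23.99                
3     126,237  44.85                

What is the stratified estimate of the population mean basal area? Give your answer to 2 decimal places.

x̄_st = (Σ Nₕx̄ₕ) / (Σ Nₕ) = (116984·40.47 + 15303·23.99 + 126237·44.85) / 258524
= 10763190.9 / 258524 = 41.6332... → 41.63.

41.63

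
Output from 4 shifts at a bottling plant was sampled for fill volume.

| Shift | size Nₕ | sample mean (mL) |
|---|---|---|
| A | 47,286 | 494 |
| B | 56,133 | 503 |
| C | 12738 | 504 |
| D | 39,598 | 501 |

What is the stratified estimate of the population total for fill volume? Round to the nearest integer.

A: 47286·494 = 23359284
B: 56133·503 = 28234899
C: 12738·504 = 6419952
D: 39598·501 = 19838598
τ̂ = Σ Nₕx̄ₕ = 77852733.

77852733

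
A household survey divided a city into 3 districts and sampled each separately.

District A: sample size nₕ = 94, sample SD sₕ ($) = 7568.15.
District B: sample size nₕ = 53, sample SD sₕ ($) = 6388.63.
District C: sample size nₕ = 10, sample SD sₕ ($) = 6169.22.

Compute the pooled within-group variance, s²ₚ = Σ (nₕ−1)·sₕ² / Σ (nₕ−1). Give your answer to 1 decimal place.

A: (94−1)·7568.15² = 93·57276894.4225 = 5326751181.2925
B: (53−1)·6388.63² = 52·40814593.2769 = 2122358850.3988
C: (10−1)·6169.22² = 9·38059275.4084 = 342533478.6756
Numerator = 7791643510.3669; denominator = Σ(nₕ−1) = 154.
s²ₚ = 7791643510.3669/154 = 50595087.730... → 50595087.7.

50595087.7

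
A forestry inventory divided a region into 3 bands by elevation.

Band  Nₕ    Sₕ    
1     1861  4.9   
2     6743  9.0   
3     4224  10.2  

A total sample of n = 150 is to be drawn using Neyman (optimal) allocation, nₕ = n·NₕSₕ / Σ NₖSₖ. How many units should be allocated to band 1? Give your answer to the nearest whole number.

12

Σ NₕSₕ = 1861·4.9 + 6743·9.0 + 4224·10.2 = 112890.7.
Share for 1: 9118.9/112890.7 = 0.08078.
n_1 = 150 × 0.08078 = 12.116... → 12.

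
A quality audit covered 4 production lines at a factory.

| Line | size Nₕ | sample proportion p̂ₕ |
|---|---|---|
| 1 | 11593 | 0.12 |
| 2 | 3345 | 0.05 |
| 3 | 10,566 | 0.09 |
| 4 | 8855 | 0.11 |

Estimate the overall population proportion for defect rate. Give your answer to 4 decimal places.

N = 11593 + 3345 + 10566 + 8855 = 34359.
Overall proportion = Σ (Nₕ/N)·p̂ₕ.
Σ Nₕp̂ₕ = 1391.16 + 167.25 + 950.94 + 974.05 = 3483.4.
3483.4 / 34359 = 0.101382... → 0.1014.

0.1014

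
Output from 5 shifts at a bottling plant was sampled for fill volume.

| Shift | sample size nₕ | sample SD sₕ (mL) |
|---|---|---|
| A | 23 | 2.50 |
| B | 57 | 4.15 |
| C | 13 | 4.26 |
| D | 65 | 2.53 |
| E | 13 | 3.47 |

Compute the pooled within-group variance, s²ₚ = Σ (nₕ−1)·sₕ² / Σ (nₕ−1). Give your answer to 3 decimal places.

A: (23−1)·2.50² = 22·6.25 = 137.5
B: (57−1)·4.15² = 56·17.2225 = 964.46
C: (13−1)·4.26² = 12·18.1476 = 217.7712
D: (65−1)·2.53² = 64·6.4009 = 409.6576
E: (13−1)·3.47² = 12·12.0409 = 144.4908
Numerator = 1873.8796; denominator = Σ(nₕ−1) = 166.
s²ₚ = 1873.8796/166 = 11.28843... → 11.288.

11.288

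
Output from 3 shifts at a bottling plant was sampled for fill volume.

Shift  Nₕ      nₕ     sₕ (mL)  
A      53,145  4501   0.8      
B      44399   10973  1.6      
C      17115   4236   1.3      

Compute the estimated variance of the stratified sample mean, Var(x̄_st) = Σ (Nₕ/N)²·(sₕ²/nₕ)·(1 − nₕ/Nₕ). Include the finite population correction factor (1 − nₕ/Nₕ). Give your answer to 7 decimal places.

N = 114659. Term for each stratum: Wₕ²sₕ²/nₕ·(1−nₕ/Nₕ).
Var(x̄_st) = 0.0000279606 + 0.0000263364 + 0.0000066892 = 0.0000609861 → 0.0000610.

0.0000610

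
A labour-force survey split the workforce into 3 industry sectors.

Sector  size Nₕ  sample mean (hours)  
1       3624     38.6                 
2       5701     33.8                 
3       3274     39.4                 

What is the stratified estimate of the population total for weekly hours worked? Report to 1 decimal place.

1: 3624·38.6 = 139886.4
2: 5701·33.8 = 192693.8
3: 3274·39.4 = 128995.6
τ̂ = Σ Nₕx̄ₕ = 461575.8.

461575.8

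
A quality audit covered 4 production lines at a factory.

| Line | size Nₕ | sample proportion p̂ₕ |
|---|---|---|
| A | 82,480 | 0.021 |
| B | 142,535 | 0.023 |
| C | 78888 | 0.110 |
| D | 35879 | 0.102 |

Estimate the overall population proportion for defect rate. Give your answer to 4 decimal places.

N = 82480 + 142535 + 78888 + 35879 = 339782.
Overall proportion = Σ (Nₕ/N)·p̂ₕ.
Σ Nₕp̂ₕ = 1732.08 + 3278.305 + 8677.68 + 3659.658 = 17347.723.
17347.723 / 339782 = 0.051055... → 0.0511.

0.0511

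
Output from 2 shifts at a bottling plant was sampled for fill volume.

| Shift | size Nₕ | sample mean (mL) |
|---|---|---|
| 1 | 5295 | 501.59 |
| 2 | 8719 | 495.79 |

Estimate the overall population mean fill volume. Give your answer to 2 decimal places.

N = 5295 + 8719 = 14014.
The stratified mean weights each stratum mean by its population share Nₕ/N.
Σ Nₕx̄ₕ = 5295·501.59 + 8719·495.79 = 2655919.05 + 4322793.01 = 6978712.06.
Divide by N: 6978712.06 / 14014 = 497.9815... → 497.98.

497.98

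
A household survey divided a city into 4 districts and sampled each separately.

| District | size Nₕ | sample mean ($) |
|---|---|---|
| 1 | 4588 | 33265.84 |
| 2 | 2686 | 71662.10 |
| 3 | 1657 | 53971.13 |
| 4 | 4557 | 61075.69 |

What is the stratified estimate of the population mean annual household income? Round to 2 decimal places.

N = 4588 + 2686 + 1657 + 4557 = 13488.
The stratified mean weights each stratum mean by its population share Nₕ/N.
Σ Nₕx̄ₕ = 4588·33265.84 + 2686·71662.10 + 1657·53971.13 + 4557·61075.69 = 152623673.92 + 192484400.6 + 89430162.41 + 278321919.33 = 712860156.26.
Divide by N: 712860156.26 / 13488 = 52851.4351... → 52851.44.

52851.44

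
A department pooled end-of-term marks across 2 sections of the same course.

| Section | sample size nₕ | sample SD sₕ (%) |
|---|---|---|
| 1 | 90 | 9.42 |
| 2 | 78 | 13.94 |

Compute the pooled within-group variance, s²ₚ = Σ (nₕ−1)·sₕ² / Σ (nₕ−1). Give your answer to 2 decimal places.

1: (90−1)·9.42² = 89·88.7364 = 7897.5396
2: (78−1)·13.94² = 77·194.3236 = 14962.9172
Numerator = 22860.4568; denominator = Σ(nₕ−1) = 166.
s²ₚ = 22860.4568/166 = 137.7136... → 137.71.

137.71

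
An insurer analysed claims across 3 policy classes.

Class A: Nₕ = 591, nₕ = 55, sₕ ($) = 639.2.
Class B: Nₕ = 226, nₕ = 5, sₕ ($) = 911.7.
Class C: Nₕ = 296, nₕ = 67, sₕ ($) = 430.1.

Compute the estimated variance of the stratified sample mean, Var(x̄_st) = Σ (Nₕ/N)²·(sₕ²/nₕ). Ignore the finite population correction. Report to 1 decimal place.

N = 1113; Wₕ = Nₕ/N.
class A: (591/1113)²·639.2²/55 = 2094.5729
class B: (226/1113)²·911.7²/5 = 6854.2581
class C: (296/1113)²·430.1²/67 = 195.2797
Sum = 9144.1107 → 9144.1.

9144.1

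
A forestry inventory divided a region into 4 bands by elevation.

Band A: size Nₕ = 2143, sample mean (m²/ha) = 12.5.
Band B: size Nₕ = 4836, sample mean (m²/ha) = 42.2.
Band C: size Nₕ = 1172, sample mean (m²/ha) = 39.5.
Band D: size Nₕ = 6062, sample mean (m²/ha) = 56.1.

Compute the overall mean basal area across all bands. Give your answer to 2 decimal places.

43.43

N = 14213; weights Wₕ = Nₕ/N = (0.1508, 0.3403, 0.0825, 0.4265).
x̄_st = Σ Wₕ·x̄ₕ = 0.1508·12.5 + 0.3403·42.2 + 0.0825·39.5 + 0.4265·56.1 ≈ 43.4278...
→ 43.43.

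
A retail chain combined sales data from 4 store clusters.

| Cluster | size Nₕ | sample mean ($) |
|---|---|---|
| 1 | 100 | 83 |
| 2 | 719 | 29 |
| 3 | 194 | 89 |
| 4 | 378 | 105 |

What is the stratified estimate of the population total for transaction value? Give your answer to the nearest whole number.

1: 100·83 = 8300
2: 719·29 = 20851
3: 194·89 = 17266
4: 378·105 = 39690
τ̂ = Σ Nₕx̄ₕ = 86107.

86107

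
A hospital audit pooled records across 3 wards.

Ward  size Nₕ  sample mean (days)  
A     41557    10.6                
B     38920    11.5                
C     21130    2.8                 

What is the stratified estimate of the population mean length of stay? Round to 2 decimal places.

9.32

N = 101607; weights Wₕ = Nₕ/N = (0.4090, 0.3830, 0.2080).
x̄_st = Σ Wₕ·x̄ₕ = 0.4090·10.6 + 0.3830·11.5 + 0.2080·2.8 ≈ 9.3227...
→ 9.32.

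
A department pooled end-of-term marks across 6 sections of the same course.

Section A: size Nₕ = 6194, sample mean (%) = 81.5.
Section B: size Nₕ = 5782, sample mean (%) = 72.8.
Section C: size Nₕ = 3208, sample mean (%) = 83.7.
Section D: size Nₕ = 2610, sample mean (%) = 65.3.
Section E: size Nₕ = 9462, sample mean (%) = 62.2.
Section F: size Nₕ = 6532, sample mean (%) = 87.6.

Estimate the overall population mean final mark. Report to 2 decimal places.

N = 6194 + 5782 + 3208 + 2610 + 9462 + 6532 = 33788.
The stratified mean weights each stratum mean by its population share Nₕ/N.
Σ Nₕx̄ₕ = 6194·81.5 + 5782·72.8 + 3208·83.7 + 2610·65.3 + 9462·62.2 + 6532·87.6 = 504811 + 420929.6 + 268509.6 + 170433 + 588536.4 + 572203.2 = 2525422.8.
Divide by N: 2525422.8 / 33788 = 74.7432... → 74.74.

74.74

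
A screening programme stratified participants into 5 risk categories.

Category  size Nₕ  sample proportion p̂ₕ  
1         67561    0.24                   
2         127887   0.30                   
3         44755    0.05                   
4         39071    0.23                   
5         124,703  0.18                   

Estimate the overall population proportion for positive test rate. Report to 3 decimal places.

0.218

N = 67561 + 127887 + 44755 + 39071 + 124703 = 403977.
Overall proportion = Σ (Nₕ/N)·p̂ₕ.
Σ Nₕp̂ₕ = 16214.64 + 38366.1 + 2237.75 + 8986.33 + 22446.54 = 88251.36.
88251.36 / 403977 = 0.21846... → 0.218.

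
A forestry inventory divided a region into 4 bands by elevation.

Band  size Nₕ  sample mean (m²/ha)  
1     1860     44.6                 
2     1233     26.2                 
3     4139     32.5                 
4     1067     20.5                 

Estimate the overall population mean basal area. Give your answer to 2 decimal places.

N = 1860 + 1233 + 4139 + 1067 = 8299.
The stratified mean weights each stratum mean by its population share Nₕ/N.
Σ Nₕx̄ₕ = 1860·44.6 + 1233·26.2 + 4139·32.5 + 1067·20.5 = 82956 + 32304.6 + 134517.5 + 21873.5 = 271651.6.
Divide by N: 271651.6 / 8299 = 32.7331... → 32.73.

32.73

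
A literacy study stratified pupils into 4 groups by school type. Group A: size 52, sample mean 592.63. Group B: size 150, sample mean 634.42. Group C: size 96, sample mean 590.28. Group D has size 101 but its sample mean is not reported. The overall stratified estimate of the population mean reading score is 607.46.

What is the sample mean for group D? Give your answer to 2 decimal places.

591.39

Σ Nₕx̄ₕ = N·μ, so 101·x̄_D = 399·607.46 − (52·592.63 + 150·634.42 + 96·590.28).
= 242376.54 − 182646.64 = 59729.9.
x̄_D = 59729.9 / 101 = 591.3851... → 591.39.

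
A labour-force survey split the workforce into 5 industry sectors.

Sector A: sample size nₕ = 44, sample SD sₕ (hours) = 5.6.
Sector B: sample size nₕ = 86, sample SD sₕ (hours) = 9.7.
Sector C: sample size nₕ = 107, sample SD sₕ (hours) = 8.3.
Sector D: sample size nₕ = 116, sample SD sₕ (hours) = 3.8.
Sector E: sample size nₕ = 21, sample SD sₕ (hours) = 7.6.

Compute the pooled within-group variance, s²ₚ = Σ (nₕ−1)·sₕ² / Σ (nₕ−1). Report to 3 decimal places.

A: (44−1)·5.6² = 43·31.36 = 1348.48
B: (86−1)·9.7² = 85·94.09 = 7997.65
C: (107−1)·8.3² = 106·68.89 = 7302.34
D: (116−1)·3.8² = 115·14.44 = 1660.6
E: (21−1)·7.6² = 20·57.76 = 1155.2
Numerator = 19464.27; denominator = Σ(nₕ−1) = 369.
s²ₚ = 19464.27/369 = 52.74870... → 52.749.

52.749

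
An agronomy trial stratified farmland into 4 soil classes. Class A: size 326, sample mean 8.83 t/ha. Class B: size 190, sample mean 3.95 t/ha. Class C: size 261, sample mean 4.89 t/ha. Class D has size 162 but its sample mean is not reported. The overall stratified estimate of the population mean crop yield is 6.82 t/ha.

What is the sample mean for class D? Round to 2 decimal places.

9.25

N = 326 + 190 + 261 + 162 = 939.
Overall total = μ·N = 6.82·939 = 6403.98.
Subtract the known strata: 326·8.83 + 190·3.95 + 261·4.89 = 4905.37.
Remaining total for class D: 6403.98 − 4905.37 = 1498.61.
Divide by its size: 1498.61 / 162 = 9.2507... → 9.25.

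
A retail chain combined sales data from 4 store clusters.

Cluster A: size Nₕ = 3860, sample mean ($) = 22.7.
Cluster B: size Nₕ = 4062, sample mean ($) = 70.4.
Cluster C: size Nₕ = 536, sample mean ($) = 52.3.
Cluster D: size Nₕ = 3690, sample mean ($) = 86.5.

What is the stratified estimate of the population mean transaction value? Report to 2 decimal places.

59.34

N = 12148; weights Wₕ = Nₕ/N = (0.3177, 0.3344, 0.0441, 0.3038).
x̄_st = Σ Wₕ·x̄ₕ = 0.3177·22.7 + 0.3344·70.4 + 0.0441·52.3 + 0.3038·86.5 ≈ 59.3352...
→ 59.34.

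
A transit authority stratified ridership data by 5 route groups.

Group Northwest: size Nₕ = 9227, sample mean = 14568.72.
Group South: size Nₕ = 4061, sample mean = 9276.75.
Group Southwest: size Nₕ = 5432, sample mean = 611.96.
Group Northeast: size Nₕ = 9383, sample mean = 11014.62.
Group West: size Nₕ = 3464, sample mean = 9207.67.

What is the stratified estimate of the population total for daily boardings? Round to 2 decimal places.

Estimate total by summing Nₕ·x̄ₕ over strata.
9227·14568.72 + 4061·9276.75 + 5432·611.96 + 9383·11014.62 + 3464·9207.67 = 134425579.44 + 37672881.75 + 3324166.72 + 103350179.46 + 31895368.88 = 310668176.25.

310668176.25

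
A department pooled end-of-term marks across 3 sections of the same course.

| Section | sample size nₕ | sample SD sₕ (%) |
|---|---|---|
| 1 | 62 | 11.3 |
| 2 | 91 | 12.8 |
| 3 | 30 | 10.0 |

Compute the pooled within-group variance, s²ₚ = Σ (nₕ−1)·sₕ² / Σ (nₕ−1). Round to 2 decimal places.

141.30

1: (62−1)·11.3² = 61·127.69 = 7789.09
2: (91−1)·12.8² = 90·163.84 = 14745.6
3: (30−1)·10.0² = 29·100 = 2900
Numerator = 25434.69; denominator = Σ(nₕ−1) = 180.
s²ₚ = 25434.69/180 = 141.3038... → 141.30.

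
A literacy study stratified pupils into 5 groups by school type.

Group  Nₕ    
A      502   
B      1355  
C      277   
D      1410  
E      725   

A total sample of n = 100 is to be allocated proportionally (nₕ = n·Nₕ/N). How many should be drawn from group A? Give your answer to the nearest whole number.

N = 502 + 1355 + 277 + 1410 + 725 = 4269.
n_A = 100·502/4269 = 11.759... → 12.

12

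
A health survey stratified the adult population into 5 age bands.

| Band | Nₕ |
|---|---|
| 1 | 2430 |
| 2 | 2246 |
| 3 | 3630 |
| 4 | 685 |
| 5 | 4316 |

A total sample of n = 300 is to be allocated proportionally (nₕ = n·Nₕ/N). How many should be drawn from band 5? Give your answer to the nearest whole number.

97

Share of band 5 = 4316/13307 = 0.32434.
Allocate 300 × 0.32434 = 97.302... → 97.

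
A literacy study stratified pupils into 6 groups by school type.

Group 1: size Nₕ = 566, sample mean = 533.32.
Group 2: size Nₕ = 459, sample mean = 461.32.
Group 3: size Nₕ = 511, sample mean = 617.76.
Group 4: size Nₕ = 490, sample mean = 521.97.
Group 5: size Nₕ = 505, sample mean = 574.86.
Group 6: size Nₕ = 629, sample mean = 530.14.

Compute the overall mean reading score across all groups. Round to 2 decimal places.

540.76

x̄_st = (Σ Nₕx̄ₕ) / (Σ Nₕ) = (566·533.32 + 459·461.32 + 511·617.76 + 490·521.97 + 505·574.86 + 629·530.14) / 3160
= 1708808.02 / 3160 = 540.7620... → 540.76.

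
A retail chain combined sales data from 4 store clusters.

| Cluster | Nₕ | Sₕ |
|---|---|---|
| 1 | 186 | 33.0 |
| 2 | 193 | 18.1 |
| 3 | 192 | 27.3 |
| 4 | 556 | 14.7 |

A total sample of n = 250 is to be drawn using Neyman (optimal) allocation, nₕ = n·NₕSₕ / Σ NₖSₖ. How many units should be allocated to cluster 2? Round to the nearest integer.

38

Σ NₕSₕ = 186·33.0 + 193·18.1 + 192·27.3 + 556·14.7 = 23046.1.
Share for 2: 3493.3/23046.1 = 0.15158.
n_2 = 250 × 0.15158 = 37.895... → 38.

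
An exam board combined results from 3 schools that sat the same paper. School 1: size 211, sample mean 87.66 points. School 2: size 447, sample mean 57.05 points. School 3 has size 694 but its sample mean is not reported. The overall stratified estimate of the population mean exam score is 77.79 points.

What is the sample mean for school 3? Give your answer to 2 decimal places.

88.15

Σ Nₕx̄ₕ = N·μ, so 694·x̄_3 = 1352·77.79 − (211·87.66 + 447·57.05).
= 105172.08 − 43997.61 = 61174.47.
x̄_3 = 61174.47 / 694 = 88.1477... → 88.15.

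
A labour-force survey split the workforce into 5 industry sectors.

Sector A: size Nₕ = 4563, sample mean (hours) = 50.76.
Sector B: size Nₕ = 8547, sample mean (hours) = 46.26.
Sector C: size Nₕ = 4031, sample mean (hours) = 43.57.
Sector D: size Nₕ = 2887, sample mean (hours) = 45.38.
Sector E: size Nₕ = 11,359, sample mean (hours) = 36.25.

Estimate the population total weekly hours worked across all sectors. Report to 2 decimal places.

1345408.58

Population total = Σ Nₕ·x̄ₕ (each stratum's size times its mean).
4563·50.76 + 8547·46.26 + 4031·43.57 + 2887·45.38 + 11359·36.25 = 231617.88 + 395384.22 + 175630.67 + 131012.06 + 411763.75 = 1345408.58.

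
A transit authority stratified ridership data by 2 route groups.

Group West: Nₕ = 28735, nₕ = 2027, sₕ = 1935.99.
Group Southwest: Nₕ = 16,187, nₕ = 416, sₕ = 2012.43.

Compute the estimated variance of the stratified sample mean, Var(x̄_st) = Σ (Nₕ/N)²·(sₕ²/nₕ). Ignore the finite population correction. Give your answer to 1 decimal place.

2020.6

N = 44922. Term for each stratum: Wₕ²sₕ²/nₕ.
Var(x̄_st) = 756.5832 + 1264.0458 = 2020.6290 → 2020.6.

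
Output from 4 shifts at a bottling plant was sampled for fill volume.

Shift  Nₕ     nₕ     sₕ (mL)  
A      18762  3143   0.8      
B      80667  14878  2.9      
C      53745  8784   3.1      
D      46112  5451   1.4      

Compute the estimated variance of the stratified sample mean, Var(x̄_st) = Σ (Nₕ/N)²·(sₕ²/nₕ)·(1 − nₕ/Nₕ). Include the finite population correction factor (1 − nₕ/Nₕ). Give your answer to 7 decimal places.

0.0001606

N = 199286; Wₕ = Nₕ/N.
shift A: (18762/199286)²·0.8²/3143·(1 − 3143/18762) = 0.0000015025
shift B: (80667/199286)²·2.9²/14878·(1 − 14878/80667) = 0.0000755348
shift C: (53745/199286)²·3.1²/8784·(1 − 8784/53745) = 0.0000665659
shift D: (46112/199286)²·1.4²/5451·(1 − 5451/46112) = 0.0000169753
Sum = 0.0001605785 → 0.0001606.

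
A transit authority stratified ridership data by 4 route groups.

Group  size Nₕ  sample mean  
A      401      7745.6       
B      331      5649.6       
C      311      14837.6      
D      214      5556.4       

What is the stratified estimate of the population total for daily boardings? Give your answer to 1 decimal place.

A: 401·7745.6 = 3105985.6
B: 331·5649.6 = 1870017.6
C: 311·14837.6 = 4614493.6
D: 214·5556.4 = 1189069.6
τ̂ = Σ Nₕx̄ₕ = 10779566.4.

10779566.4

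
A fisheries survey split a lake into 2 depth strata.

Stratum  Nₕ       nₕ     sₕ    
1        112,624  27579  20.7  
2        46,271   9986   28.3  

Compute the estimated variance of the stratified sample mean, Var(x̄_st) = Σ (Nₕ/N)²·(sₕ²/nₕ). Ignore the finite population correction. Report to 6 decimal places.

0.014607

N = 158895. Term for each stratum: Wₕ²sₕ²/nₕ.
Var(x̄_st) = 0.007805552 + 0.006801091 = 0.014606643 → 0.014607.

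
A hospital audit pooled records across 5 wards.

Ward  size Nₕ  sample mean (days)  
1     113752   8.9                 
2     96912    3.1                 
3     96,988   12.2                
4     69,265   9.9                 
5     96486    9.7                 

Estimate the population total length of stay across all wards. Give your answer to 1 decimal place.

4117711.3

1: 113752·8.9 = 1012392.8
2: 96912·3.1 = 300427.2
3: 96988·12.2 = 1183253.6
4: 69265·9.9 = 685723.5
5: 96486·9.7 = 935914.2
τ̂ = Σ Nₕx̄ₕ = 4117711.3.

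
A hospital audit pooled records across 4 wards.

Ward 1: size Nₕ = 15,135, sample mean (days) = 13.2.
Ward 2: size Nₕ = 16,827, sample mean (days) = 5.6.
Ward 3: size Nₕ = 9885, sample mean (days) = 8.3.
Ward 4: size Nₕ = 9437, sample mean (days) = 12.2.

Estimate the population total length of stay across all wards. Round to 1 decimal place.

491190.1

Estimate total by summing Nₕ·x̄ₕ over strata.
15135·13.2 + 16827·5.6 + 9885·8.3 + 9437·12.2 = 199782 + 94231.2 + 82045.5 + 115131.4 = 491190.1.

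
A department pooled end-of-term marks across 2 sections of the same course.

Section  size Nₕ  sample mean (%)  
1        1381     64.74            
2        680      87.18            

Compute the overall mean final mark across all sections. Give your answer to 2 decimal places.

x̄_st = (Σ Nₕx̄ₕ) / (Σ Nₕ) = (1381·64.74 + 680·87.18) / 2061
= 148688.34 / 2061 = 72.1438... → 72.14.

72.14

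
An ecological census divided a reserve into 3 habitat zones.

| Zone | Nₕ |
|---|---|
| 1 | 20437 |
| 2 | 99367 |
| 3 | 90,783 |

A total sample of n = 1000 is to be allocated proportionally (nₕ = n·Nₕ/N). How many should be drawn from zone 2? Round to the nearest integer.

N = 20437 + 99367 + 90783 = 210587.
n_2 = 1000·99367/210587 = 471.857... → 472.

472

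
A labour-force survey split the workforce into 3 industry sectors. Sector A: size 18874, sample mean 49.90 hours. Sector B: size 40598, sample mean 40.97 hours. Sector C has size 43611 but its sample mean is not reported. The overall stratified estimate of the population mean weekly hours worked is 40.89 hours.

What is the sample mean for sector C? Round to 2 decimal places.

N = 18874 + 40598 + 43611 = 103083.
Overall total = μ·N = 40.89·103083 = 4215063.87.
Subtract the known strata: 18874·49.90 + 40598·40.97 = 2605112.66.
Remaining total for sector C: 4215063.87 − 2605112.66 = 1609951.21.
Divide by its size: 1609951.21 / 43611 = 36.9162... → 36.92.

36.92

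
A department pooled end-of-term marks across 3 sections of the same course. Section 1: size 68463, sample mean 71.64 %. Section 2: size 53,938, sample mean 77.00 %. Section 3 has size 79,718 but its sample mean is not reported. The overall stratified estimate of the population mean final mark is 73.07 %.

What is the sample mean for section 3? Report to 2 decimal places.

Σ Nₕx̄ₕ = N·μ, so 79718·x̄_3 = 202119·73.07 − (68463·71.64 + 53938·77.00).
= 14768835.33 − 9057915.32 = 5710920.01.
x̄_3 = 5710920.01 / 79718 = 71.6390... → 71.64.

71.64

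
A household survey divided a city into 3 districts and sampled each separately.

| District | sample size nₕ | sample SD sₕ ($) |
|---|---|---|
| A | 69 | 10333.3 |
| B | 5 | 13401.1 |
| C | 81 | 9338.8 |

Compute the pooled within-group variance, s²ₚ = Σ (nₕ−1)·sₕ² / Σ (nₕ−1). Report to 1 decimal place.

Degrees of freedom: 68 + 4 + 80 = 152.
Σ(nₕ−1)sₕ² = 68·106777088.89 + 4·179589481.21 + 80·87213185.44 = 14956254804.56.
s²ₚ = 14956254804.56 / 152 = 98396413.188... → 98396413.2.

98396413.2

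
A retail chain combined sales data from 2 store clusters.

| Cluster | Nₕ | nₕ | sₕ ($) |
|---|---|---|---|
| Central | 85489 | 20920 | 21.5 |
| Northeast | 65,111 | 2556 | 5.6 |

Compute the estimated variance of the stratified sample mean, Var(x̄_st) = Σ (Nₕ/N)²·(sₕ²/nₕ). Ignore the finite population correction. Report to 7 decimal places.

N = 150600; Wₕ = Nₕ/N.
cluster Central: (85489/150600)²·21.5²/20920 = 0.0071200947
cluster Northeast: (65111/150600)²·5.6²/2556 = 0.0022933693
Sum = 0.0094134640 → 0.0094135.

0.0094135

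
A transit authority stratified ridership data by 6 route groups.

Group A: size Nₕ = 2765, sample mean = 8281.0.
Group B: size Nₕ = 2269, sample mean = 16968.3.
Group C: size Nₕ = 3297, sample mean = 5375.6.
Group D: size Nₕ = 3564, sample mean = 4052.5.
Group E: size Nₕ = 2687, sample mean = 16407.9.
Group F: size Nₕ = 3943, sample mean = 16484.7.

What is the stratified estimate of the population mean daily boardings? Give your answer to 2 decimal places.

10939.36

x̄_st = (Σ Nₕx̄ₕ) / (Σ Nₕ) = (2765·8281.0 + 2269·16968.3 + 3297·5375.6 + 3564·4052.5 + 2687·16407.9 + 3943·16484.7) / 18525
= 202651700.3 / 18525 = 10939.3630... → 10939.36.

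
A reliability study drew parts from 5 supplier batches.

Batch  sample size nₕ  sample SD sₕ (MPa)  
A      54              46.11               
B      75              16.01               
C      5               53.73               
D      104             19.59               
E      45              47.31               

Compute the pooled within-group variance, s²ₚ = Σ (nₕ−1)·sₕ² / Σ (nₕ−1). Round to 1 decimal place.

1011.5

Degrees of freedom: 53 + 74 + 4 + 103 + 44 = 278.
Σ(nₕ−1)sₕ² = 53·2126.1321 + 74·256.3201 + 4·2886.9129 + 103·383.7681 + 44·2238.2361 = 281210.843.
s²ₚ = 281210.843 / 278 = 1011.550... → 1011.5.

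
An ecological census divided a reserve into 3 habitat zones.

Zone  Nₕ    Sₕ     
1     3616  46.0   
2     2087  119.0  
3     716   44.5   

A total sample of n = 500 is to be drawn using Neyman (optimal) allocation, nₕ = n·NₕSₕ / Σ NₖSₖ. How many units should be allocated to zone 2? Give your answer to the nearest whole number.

1: NₕSₕ = 3616·46.0 = 166336
2: NₕSₕ = 2087·119.0 = 248353
3: NₕSₕ = 716·44.5 = 31862
Σ NₕSₕ = 446551.
n_2 = 500·248353/446551 = 278.079... → 278.

278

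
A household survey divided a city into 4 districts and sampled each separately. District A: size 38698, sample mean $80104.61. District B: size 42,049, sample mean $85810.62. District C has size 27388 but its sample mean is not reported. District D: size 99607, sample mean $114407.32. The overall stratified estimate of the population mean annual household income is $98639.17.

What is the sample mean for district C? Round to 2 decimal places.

87176.49

N = 38698 + 42049 + 27388 + 99607 = 207742.
Overall total = μ·N = 98639.17·207742 = 20491498454.14.
Subtract the known strata: 38698·80104.61 + 42049·85810.62 + 99607·114407.32 = 18103908881.4.
Remaining total for district C: 20491498454.14 − 18103908881.4 = 2387589572.74.
Divide by its size: 2387589572.74 / 27388 = 87176.4851... → 87176.49.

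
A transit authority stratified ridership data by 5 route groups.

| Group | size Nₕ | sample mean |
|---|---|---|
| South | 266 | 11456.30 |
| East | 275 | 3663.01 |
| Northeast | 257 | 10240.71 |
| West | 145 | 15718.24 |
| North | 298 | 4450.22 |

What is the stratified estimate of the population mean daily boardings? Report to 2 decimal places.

N = 1241; weights Wₕ = Nₕ/N = (0.2143, 0.2216, 0.2071, 0.1168, 0.2401).
x̄_st = Σ Wₕ·x̄ₕ = 0.2143·11456.30 + 0.2216·3663.01 + 0.2071·10240.71 + 0.1168·15718.24 + 0.2401·4450.22 ≈ 8293.2122...
→ 8293.21.

8293.21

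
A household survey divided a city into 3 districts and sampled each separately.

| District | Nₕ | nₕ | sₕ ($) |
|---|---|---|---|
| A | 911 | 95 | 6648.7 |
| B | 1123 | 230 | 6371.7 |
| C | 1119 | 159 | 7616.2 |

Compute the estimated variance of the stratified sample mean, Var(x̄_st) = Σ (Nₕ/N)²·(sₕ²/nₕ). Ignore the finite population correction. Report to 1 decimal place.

107188.1

N = 3153; Wₕ = Nₕ/N.
district A: (911/3153)²·6648.7²/95 = 38845.3181
district B: (1123/3153)²·6371.7²/230 = 22392.0768
district C: (1119/3153)²·7616.2²/159 = 45950.6636
Sum = 107188.0584 → 107188.1.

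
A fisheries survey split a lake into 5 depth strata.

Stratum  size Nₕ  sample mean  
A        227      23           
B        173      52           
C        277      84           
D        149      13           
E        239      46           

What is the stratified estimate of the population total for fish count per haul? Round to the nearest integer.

50416

Population total = Σ Nₕ·x̄ₕ (each stratum's size times its mean).
227·23 + 173·52 + 277·84 + 149·13 + 239·46 = 5221 + 8996 + 23268 + 1937 + 10994 = 50416.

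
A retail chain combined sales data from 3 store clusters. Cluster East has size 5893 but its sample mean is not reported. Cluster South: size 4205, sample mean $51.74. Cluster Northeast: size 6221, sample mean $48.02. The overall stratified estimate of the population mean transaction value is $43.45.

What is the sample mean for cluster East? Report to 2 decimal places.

32.71

Σ Nₕx̄ₕ = N·μ, so 5893·x̄_East = 16319·43.45 − (4205·51.74 + 6221·48.02).
= 709060.55 − 516299.12 = 192761.43.
x̄_East = 192761.43 / 5893 = 32.7102... → 32.71.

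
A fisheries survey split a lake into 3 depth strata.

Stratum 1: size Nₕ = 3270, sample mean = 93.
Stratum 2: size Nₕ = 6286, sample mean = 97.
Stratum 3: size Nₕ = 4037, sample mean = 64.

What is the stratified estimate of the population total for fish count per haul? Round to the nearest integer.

1: 3270·93 = 304110
2: 6286·97 = 609742
3: 4037·64 = 258368
τ̂ = Σ Nₕx̄ₕ = 1172220.

1172220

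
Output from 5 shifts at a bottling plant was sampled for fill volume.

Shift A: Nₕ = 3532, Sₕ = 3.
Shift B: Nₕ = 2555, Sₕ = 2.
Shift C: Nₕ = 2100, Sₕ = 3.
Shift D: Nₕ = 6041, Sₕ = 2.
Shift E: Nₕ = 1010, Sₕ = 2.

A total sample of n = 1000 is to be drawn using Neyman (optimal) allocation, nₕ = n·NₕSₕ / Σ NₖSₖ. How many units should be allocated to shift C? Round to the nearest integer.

Σ NₕSₕ = 3532·3 + 2555·2 + 2100·3 + 6041·2 + 1010·2 = 36108.
Share for C: 6300/36108 = 0.17448.
n_C = 1000 × 0.17448 = 174.477... → 174.

174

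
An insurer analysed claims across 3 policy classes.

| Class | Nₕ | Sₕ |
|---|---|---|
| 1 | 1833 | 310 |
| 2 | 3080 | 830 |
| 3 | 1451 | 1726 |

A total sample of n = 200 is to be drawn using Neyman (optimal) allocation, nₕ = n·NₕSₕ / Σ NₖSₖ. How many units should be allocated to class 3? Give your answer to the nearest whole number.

1: NₕSₕ = 1833·310 = 568230
2: NₕSₕ = 3080·830 = 2556400
3: NₕSₕ = 1451·1726 = 2504426
Σ NₕSₕ = 5629056.
n_3 = 200·2504426/5629056 = 88.982... → 89.

89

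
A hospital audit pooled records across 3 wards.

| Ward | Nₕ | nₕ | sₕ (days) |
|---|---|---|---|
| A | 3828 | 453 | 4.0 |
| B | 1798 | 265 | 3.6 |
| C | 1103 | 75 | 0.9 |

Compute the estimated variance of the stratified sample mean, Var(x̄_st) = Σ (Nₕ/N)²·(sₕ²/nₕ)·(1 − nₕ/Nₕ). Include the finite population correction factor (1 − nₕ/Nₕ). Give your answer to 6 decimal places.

N = 6729; Wₕ = Nₕ/N.
ward A: (3828/6729)²·4.0²/453·(1 − 453/3828) = 0.010077816
ward B: (1798/6729)²·3.6²/265·(1 − 265/1798) = 0.002977076
ward C: (1103/6729)²·0.9²/75·(1 − 75/1103) = 0.000270453
Sum = 0.013325345 → 0.013325.

0.013325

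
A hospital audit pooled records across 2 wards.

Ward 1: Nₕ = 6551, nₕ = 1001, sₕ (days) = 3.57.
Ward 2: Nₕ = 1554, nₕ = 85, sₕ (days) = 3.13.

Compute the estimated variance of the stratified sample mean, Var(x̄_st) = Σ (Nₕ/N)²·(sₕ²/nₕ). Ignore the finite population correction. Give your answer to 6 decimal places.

N = 8105; Wₕ = Nₕ/N.
ward 1: (6551/8105)²·3.57²/1001 = 0.008317858
ward 2: (1554/8105)²·3.13²/85 = 0.004237071
Sum = 0.012554929 → 0.012555.

0.012555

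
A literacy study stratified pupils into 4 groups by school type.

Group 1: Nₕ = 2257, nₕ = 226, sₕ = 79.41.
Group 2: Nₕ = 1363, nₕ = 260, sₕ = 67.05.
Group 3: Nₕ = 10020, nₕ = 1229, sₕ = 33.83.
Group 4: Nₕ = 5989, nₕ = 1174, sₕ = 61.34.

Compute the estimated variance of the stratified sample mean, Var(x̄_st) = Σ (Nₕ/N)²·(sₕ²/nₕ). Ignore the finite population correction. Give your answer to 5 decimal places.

0.99328

N = 19629; Wₕ = Nₕ/N.
group 1: (2257/19629)²·79.41²/226 = 0.36890006
group 2: (1363/19629)²·67.05²/260 = 0.08337188
group 3: (10020/19629)²·33.83²/1229 = 0.24265610
group 4: (5989/19629)²·61.34²/1174 = 0.29835390
Sum = 0.99328193 → 0.99328.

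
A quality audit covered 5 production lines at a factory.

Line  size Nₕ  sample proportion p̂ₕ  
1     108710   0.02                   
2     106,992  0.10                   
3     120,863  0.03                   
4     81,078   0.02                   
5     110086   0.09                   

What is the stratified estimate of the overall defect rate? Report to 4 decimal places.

Wₕ = Nₕ/N with N = 527729: 0.2060, 0.2027, 0.2290, 0.1536, 0.2086.
p̂_st = 0.2060·0.02 + 0.2027·0.10 + 0.2290·0.03 + 0.1536·0.02 + 0.2086·0.09 ≈ 0.053112... → 0.0531.

0.0531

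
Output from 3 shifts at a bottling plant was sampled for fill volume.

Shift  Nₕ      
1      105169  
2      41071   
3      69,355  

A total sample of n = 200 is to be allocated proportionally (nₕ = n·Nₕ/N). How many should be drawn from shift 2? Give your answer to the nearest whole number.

38

N = 105169 + 41071 + 69355 = 215595.
n_2 = 200·41071/215595 = 38.100... → 38.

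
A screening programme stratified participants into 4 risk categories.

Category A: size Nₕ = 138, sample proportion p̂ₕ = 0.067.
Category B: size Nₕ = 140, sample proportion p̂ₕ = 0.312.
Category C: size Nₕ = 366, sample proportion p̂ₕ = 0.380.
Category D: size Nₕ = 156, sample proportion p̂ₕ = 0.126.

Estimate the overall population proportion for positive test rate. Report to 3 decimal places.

0.265

N = 138 + 140 + 366 + 156 = 800.
Overall proportion = Σ (Nₕ/N)·p̂ₕ.
Σ Nₕp̂ₕ = 9.246 + 43.68 + 139.08 + 19.656 = 211.662.
211.662 / 800 = 0.26458... → 0.265.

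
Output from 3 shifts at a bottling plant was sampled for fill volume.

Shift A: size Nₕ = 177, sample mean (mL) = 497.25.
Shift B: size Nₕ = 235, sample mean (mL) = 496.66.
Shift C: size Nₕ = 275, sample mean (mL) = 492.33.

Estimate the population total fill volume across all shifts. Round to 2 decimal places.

Population total = Σ Nₕ·x̄ₕ (each stratum's size times its mean).
177·497.25 + 235·496.66 + 275·492.33 = 88013.25 + 116715.1 + 135390.75 = 340119.10.

340119.10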